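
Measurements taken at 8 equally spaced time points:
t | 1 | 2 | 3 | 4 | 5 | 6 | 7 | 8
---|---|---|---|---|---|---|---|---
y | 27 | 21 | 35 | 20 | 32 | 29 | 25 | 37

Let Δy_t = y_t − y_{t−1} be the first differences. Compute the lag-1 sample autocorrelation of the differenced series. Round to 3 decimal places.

First differences Δy: -6, 14, -15, 12, -3, -4, 12
Mean of differences = 1.4286
Numerator Σ(Δy_t−Δȳ)(Δy_{t+1}−Δȳ) = -553.7551
Denominator Σ(Δy_t−Δȳ)² = 755.7143
r_1(Δy) = -553.7551 / 755.7143 = -0.733

-0.733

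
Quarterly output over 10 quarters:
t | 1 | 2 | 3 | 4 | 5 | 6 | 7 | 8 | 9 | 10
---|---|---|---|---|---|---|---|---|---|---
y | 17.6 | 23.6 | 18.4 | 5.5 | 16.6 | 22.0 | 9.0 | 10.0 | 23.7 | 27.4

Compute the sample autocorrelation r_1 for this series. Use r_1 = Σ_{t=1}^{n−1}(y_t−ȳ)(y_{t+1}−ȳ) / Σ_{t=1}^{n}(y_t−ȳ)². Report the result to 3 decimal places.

Mean ȳ = (17.6 + 23.6 + 18.4 + 5.5 + 16.6 + 22.0 + 9.0 + 10.0 + 23.7 + 27.4)/10 = 17.3800
Numerator Σ_{t=1}^{9}(y_t−ȳ)(y_{t+1}−ȳ) = 41.0716
Denominator Σ(y_t−ȳ)² = 467.8960
r_1 = 41.0716 / 467.8960 = 0.088

0.088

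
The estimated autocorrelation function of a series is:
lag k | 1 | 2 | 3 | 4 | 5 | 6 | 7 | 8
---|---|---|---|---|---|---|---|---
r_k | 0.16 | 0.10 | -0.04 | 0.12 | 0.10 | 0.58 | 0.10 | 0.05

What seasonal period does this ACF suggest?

6

The largest autocorrelation is r_6 = 0.58; the remaining lags stay at or below 0.16.
The dominant spike at lag 6 indicates a seasonal period of 6.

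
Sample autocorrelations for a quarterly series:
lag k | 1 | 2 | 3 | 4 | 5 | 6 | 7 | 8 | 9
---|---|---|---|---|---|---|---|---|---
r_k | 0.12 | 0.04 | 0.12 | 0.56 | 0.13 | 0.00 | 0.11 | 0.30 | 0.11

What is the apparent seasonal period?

The largest autocorrelation is r_4 = 0.56, with a weaker echo at lag 8 (0.30); the remaining lags stay at or below 0.13.
The dominant spike at lag 4 indicates a seasonal period of 4.

4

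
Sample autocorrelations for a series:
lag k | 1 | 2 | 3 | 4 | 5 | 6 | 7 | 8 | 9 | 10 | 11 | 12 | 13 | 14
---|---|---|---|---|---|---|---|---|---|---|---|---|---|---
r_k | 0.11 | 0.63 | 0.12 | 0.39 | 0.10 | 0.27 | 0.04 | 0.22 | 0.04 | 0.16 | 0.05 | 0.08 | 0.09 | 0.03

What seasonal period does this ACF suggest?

2

The largest autocorrelation is r_2 = 0.63, with weaker echoes at lags 4 (0.39), 6 (0.27), 8 (0.22) and 10 (0.16); the remaining lags stay at or below 0.12.
The dominant spike at lag 2 indicates a seasonal period of 2.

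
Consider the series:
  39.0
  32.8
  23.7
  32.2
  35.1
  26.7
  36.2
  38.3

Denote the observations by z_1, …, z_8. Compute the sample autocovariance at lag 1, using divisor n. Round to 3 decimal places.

-1.251

Mean z̄ = (39.0 + 32.8 + 23.7 + 32.2 + 35.1 + 26.7 + 36.2 + 38.3)/8 = 33.0000
Σ_{t=1}^{7}(z_t−z̄)(z_{t+1}−z̄) = -10.0100
γ_1 = -10.0100 / 8 = -1.251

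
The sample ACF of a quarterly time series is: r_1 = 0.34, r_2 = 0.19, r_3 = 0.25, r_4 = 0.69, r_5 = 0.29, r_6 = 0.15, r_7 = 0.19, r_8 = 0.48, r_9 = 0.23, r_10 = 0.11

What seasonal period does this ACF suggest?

4

The largest autocorrelation is r_4 = 0.69, with a weaker echo at lag 8 (0.48); the remaining lags stay at or below 0.34. The elevated value at lag 1 (0.34), dropping to 0.19 at lag 2, reflects decaying short-term dependence rather than seasonality.
The dominant spike at lag 4 indicates a seasonal period of 4.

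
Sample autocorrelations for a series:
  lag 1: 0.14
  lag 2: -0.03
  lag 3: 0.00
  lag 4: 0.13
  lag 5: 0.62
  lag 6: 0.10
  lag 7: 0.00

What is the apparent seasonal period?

The largest autocorrelation is r_5 = 0.62; the remaining lags stay at or below 0.14.
The dominant spike at lag 5 indicates a seasonal period of 5.

5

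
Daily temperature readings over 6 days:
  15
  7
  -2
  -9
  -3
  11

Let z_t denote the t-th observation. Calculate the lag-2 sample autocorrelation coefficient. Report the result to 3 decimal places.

Mean z̄ = (15 + 7 − 2 − 9 − 3 + 11)/6 = 3.1667
Deviations from mean: 11.8333, 3.8333, -5.1667, -12.1667, -6.1667, 7.8333
Σ(z_t−z̄)(z_{t+2}−z̄) = (-61.1389) + (-46.6389) + (31.8611) + (-95.3056) = -171.2222
Denominator Σ(z_t−z̄)² = 428.8333
r_2 = -171.2222 / 428.8333 = -0.399

-0.399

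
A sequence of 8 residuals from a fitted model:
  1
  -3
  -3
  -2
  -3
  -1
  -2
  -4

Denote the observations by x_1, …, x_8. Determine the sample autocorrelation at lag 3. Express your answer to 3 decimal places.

Mean x̄ = (1 − 3 − 3 − 2 − 3 − 1 − 2 − 4)/8 = -2.1250
Deviations from mean: 3.1250, -0.8750, -0.8750, 0.1250, -0.8750, 1.1250, 0.1250, -1.8750
Σ(x_t−x̄)(x_{t+3}−x̄) = (0.3906) + (0.7656) + (-0.9844) + (0.0156) + (1.6406) = 1.8281
Denominator Σ(x_t−x̄)² = 16.8750
r_3 = 1.8281 / 16.8750 = 0.108

0.108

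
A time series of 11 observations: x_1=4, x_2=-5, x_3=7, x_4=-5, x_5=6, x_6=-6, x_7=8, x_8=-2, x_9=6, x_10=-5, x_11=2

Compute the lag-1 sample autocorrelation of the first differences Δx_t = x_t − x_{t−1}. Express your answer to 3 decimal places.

-0.919

First differences Δx: -9, 12, -12, 11, -12, 14, -10, 8, -11, 7
Mean of differences = -0.2000
Numerator Σ(Δx_t−Δx̄)(Δx_{t+1}−Δx̄) = -1069.0400
Denominator Σ(Δx_t−Δx̄)² = 1163.6000
r_1(Δx) = -1069.0400 / 1163.6000 = -0.919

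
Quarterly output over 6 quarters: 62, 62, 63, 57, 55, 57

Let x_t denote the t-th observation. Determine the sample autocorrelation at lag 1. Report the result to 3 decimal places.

0.498

Mean x̄ = (62 + 62 + 63 + 57 + 55 + 57)/6 = 59.3333
Σ(x_t−x̄)(x_{t+1}−x̄) = (7.1111) + (9.7778) + (-8.5556) + (10.1111) + (10.1111) = 28.5556
Denominator Σ(x_t−x̄)² = 57.3333
r_1 = 28.5556 / 57.3333 = 0.498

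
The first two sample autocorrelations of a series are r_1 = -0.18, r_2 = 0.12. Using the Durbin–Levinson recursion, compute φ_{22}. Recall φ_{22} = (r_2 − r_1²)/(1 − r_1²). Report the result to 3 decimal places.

φ_{22} = (r_2 − r_1²) / (1 − r_1²)
r_1² = (-0.18)² = 0.0324
Numerator = 0.12 − 0.0324 = 0.0876; denominator = 1 − 0.0324 = 0.9676
φ_{22} = 0.0876 / 0.9676 = 0.091

0.091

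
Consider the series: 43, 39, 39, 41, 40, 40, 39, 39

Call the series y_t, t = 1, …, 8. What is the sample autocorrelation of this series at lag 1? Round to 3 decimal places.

-0.143

Mean ȳ = (43 + 39 + 39 + 41 + 40 + 40 + 39 + 39)/8 = 40.0000
Deviations from mean: 3.0000, -1.0000, -1.0000, 1.0000, 0.0000, 0.0000, -1.0000, -1.0000
Numerator Σ_{t=1}^{7}(y_t−ȳ)(y_{t+1}−ȳ) = -2.0000
Denominator Σ(y_t−ȳ)² = 14.0000
r_1 = -2.0000 / 14.0000 = -0.143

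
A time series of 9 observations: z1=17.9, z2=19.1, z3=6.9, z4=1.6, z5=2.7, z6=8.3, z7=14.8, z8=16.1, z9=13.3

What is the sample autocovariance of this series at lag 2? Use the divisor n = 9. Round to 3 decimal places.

-8.639

Mean z̄ = (17.9 + 19.1 + 6.9 + 1.6 + 2.7 + 8.3 + 14.8 + 16.1 + 13.3)/9 = 11.1889
Σ_{t=1}^{7}(z_t−z̄)(z_{t+2}−z̄) = -77.7514
γ_2 = -77.7514 / 9 = -8.639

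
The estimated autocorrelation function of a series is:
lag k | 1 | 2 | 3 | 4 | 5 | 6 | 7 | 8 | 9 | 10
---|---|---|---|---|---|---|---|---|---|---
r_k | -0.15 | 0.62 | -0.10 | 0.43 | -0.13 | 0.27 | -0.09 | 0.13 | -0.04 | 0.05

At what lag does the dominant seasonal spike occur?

The largest autocorrelation is r_2 = 0.62, with weaker echoes at lags 4 (0.43) and 6 (0.27); the remaining lags stay at or below 0.13.
The dominant spike at lag 2 indicates a seasonal period of 2.

2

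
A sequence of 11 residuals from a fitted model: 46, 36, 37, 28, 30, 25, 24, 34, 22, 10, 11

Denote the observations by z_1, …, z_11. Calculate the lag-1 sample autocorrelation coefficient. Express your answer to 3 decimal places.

Mean z̄ = (46 + 36 + 37 + 28 + 30 + 25 + 24 + 34 + 22 + 10 + 11)/11 = 27.5455
Numerator Σ_{t=1}^{10}(z_t−z̄)(z_{t+1}−z̄) = 573.0661
Denominator Σ(z_t−z̄)² = 1180.7273
r_1 = 573.0661 / 1180.7273 = 0.485

0.485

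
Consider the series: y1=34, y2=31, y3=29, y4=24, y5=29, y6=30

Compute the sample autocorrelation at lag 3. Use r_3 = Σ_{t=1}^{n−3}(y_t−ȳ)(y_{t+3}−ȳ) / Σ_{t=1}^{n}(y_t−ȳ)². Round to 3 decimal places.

Mean ȳ = (34 + 31 + 29 + 24 + 29 + 30)/6 = 29.5000
Numerator Σ_{t=1}^{3}(y_t−ȳ)(y_{t+3}−ȳ) = -25.7500
Denominator Σ(y_t−ȳ)² = 53.5000
r_3 = -25.7500 / 53.5000 = -0.481

-0.481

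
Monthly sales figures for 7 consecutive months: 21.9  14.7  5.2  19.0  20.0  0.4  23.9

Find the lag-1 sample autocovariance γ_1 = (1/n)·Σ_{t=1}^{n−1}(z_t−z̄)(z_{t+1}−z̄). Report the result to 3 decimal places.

Mean z̄ = (21.9 + 14.7 + 5.2 + 19.0 + 20.0 + 0.4 + 23.9)/7 = 15.0143
Σ_{t=1}^{6}(z_t−z̄)(z_{t+1}−z̄) = -221.0459
γ_1 = -221.0459 / 7 = -31.578

-31.578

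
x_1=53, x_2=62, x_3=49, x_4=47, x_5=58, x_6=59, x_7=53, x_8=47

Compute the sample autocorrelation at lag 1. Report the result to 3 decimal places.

-0.076

Mean x̄ = (53 + 62 + 49 + 47 + 58 + 59 + 53 + 47)/8 = 53.5000
Deviations from mean: -0.5000, 8.5000, -4.5000, -6.5000, 4.5000, 5.5000, -0.5000, -6.5000
Numerator Σ_{t=1}^{7}(x_t−x̄)(x_{t+1}−x̄) = -17.2500
Denominator Σ(x_t−x̄)² = 228.0000
r_1 = -17.2500 / 228.0000 = -0.076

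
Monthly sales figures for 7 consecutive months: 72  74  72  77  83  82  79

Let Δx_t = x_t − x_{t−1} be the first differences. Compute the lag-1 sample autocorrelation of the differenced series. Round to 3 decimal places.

First differences Δx: 2, -2, 5, 6, -1, -3
Mean of differences = 1.1667
Numerator Σ(Δx_t−Δx̄)(Δx_{t+1}−Δx̄) = 2.3056
Denominator Σ(Δx_t−Δx̄)² = 70.8333
r_1(Δx) = 2.3056 / 70.8333 = 0.033

0.033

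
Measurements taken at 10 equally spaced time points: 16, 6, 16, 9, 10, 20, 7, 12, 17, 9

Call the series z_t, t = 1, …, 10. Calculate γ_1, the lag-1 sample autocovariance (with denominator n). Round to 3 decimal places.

-12.524

Mean z̄ = (16 + 6 + 16 + 9 + 10 + 20 + 7 + 12 + 17 + 9)/10 = 12.2000
Σ_{t=1}^{9}(z_t−z̄)(z_{t+1}−z̄) = -125.2400
γ_1 = -125.2400 / 10 = -12.524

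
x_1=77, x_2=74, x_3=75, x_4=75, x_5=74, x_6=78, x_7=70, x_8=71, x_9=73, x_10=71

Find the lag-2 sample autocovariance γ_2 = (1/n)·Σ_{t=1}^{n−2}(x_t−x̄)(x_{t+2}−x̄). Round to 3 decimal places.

0.772

Mean x̄ = (77 + 74 + 75 + 75 + 74 + 78 + 70 + 71 + 73 + 71)/10 = 73.8000
Σ_{t=1}^{8}(x_t−x̄)(x_{t+2}−x̄) = 7.7200
γ_2 = 7.7200 / 10 = 0.772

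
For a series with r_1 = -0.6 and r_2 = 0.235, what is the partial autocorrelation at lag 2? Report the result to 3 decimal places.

-0.195

φ_{22} = (r_2 − r_1²) / (1 − r_1²)
r_1² = (-0.6)² = 0.36
Numerator = 0.235 − 0.3600 = -0.1250; denominator = 1 − 0.3600 = 0.6400
φ_{22} = -0.1250 / 0.6400 = -0.195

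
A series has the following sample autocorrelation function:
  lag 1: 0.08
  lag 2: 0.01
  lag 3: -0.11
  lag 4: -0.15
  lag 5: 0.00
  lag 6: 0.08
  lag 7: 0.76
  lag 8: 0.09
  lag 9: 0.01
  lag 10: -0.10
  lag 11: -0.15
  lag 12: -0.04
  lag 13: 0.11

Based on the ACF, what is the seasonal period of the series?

7

The largest autocorrelation is r_7 = 0.76; the remaining lags stay at or below 0.11.
The dominant spike at lag 7 indicates a seasonal period of 7.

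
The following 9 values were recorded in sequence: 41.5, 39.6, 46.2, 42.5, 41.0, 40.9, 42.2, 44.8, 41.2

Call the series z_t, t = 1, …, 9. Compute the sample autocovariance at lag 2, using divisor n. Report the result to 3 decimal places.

Mean z̄ = (41.5 + 39.6 + 46.2 + 42.5 + 41.0 + 40.9 + 42.2 + 44.8 + 41.2)/9 = 42.2111
Σ_{t=1}^{7}(z_t−z̄)(z_{t+2}−z̄) = -12.1702
γ_2 = -12.1702 / 9 = -1.352

-1.352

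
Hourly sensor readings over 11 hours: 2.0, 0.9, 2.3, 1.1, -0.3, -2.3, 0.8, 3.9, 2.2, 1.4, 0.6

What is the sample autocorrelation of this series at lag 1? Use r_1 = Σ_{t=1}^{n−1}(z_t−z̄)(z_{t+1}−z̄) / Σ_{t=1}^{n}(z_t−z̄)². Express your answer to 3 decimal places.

0.308

Mean z̄ = (2.0 + 0.9 + 2.3 + 1.1 − 0.3 − 2.3 + 0.8 + 3.9 + 2.2 + 1.4 + 0.6)/11 = 1.1455
Numerator Σ_{t=1}^{10}(z_t−z̄)(z_{t+1}−z̄) = 7.7734
Denominator Σ(z_t−z̄)² = 25.2673
r_1 = 7.7734 / 25.2673 = 0.308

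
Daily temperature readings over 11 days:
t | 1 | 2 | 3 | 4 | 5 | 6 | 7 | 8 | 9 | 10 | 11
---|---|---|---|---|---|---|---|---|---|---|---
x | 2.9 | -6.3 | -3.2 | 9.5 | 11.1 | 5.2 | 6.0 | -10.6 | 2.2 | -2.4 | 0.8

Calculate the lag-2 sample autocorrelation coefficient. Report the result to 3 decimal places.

-0.080

Mean x̄ = (2.9 − 6.3 − 3.2 + 9.5 + 11.1 + 5.2 + 6.0 − 10.6 + 2.2 − 2.4 + 0.8)/11 = 1.3818
Numerator Σ_{t=1}^{9}(x_t−x̄)(x_{t+2}−x̄) = -35.1016
Denominator Σ(x_t−x̄)² = 437.4364
r_2 = -35.1016 / 437.4364 = -0.080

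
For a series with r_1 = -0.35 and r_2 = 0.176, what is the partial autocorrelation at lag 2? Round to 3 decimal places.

φ_{22} = (r_2 − r_1²) / (1 − r_1²)
r_1² = (-0.35)² = 0.1225
Numerator = 0.176 − 0.1225 = 0.0535; denominator = 1 − 0.1225 = 0.8775
φ_{22} = 0.0535 / 0.8775 = 0.061

0.061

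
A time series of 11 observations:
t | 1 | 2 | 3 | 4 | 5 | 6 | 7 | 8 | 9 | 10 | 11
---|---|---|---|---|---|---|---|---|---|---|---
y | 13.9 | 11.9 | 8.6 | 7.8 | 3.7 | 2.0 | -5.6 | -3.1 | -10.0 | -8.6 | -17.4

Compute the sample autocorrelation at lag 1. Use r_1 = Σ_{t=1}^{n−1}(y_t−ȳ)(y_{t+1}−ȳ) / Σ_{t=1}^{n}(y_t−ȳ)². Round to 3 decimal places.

Mean ȳ = (13.9 + 11.9 + 8.6 + 7.8 + 3.7 + 2.0 − 5.6 − 3.1 − 10.0 − 8.6 − 17.4)/11 = 0.2909
Numerator Σ_{t=1}^{10}(y_t−ȳ)(y_{t+1}−ȳ) = 641.8563
Denominator Σ(y_t−ȳ)² = 1004.0691
r_1 = 641.8563 / 1004.0691 = 0.639

0.639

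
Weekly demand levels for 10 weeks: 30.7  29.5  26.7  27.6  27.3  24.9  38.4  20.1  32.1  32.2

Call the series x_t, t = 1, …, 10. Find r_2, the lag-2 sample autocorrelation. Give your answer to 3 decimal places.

0.118

Mean x̄ = (30.7 + 29.5 + 26.7 + 27.6 + 27.3 + 24.9 + 38.4 + 20.1 + 32.1 + 32.2)/10 = 28.9500
Numerator Σ_{t=1}^{8}(x_t−x̄)(x_{t+2}−x̄) = 25.7550
Denominator Σ(x_t−x̄)² = 217.4850
r_2 = 25.7550 / 217.4850 = 0.118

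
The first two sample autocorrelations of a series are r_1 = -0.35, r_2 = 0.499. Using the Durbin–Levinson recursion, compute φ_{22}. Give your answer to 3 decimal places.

0.429

φ_{22} = (r_2 − r_1²) / (1 − r_1²)
r_1² = (-0.35)² = 0.1225
Numerator = 0.499 − 0.1225 = 0.3765; denominator = 1 − 0.1225 = 0.8775
φ_{22} = 0.3765 / 0.8775 = 0.429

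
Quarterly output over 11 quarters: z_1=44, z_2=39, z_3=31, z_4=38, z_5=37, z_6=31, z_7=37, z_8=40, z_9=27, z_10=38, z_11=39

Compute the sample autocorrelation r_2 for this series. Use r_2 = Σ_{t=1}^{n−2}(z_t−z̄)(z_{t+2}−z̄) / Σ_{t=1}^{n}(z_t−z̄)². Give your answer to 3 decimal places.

Mean z̄ = (44 + 39 + 31 + 38 + 37 + 31 + 37 + 40 + 27 + 38 + 39)/11 = 36.4545
Numerator Σ_{t=1}^{9}(z_t−z̄)(z_{t+2}−z̄) = -91.4132
Denominator Σ(z_t−z̄)² = 236.7273
r_2 = -91.4132 / 236.7273 = -0.386

-0.386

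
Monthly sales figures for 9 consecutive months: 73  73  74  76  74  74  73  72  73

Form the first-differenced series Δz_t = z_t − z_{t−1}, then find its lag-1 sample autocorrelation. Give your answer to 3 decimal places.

-0.167

First differences Δz: 0, 1, 2, -2, 0, -1, -1, 1
Mean of differences = 0.0000
Numerator Σ(Δz_t−Δz̄)(Δz_{t+1}−Δz̄) = -2.0000
Denominator Σ(Δz_t−Δz̄)² = 12.0000
r_1(Δz) = -2.0000 / 12.0000 = -0.167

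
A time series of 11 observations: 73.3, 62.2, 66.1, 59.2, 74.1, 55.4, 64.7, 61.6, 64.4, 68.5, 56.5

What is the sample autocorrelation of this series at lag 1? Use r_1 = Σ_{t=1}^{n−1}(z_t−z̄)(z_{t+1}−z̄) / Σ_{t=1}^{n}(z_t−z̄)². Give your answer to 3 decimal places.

Mean z̄ = (73.3 + 62.2 + 66.1 + 59.2 + 74.1 + 55.4 + 64.7 + 61.6 + 64.4 + 68.5 + 56.5)/11 = 64.1818
Numerator Σ_{t=1}^{10}(z_t−z̄)(z_{t+1}−z̄) = -206.6194
Denominator Σ(z_t−z̄)² = 375.6964
r_1 = -206.6194 / 375.6964 = -0.550

-0.550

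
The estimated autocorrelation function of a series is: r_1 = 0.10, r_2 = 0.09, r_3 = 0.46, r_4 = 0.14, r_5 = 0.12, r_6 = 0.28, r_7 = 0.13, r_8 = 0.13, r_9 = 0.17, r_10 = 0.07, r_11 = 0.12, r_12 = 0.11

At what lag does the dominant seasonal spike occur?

3

The largest autocorrelation is r_3 = 0.46, with weaker echoes at lags 6 (0.28) and 9 (0.17); the remaining lags stay at or below 0.14.
The dominant spike at lag 3 indicates a seasonal period of 3.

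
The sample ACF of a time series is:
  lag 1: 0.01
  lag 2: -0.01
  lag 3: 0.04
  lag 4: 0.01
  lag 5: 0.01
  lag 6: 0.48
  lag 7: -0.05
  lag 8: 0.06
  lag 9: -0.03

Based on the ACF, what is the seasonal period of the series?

The largest autocorrelation is r_6 = 0.48; the remaining lags stay at or below 0.06.
The dominant spike at lag 6 indicates a seasonal period of 6.

6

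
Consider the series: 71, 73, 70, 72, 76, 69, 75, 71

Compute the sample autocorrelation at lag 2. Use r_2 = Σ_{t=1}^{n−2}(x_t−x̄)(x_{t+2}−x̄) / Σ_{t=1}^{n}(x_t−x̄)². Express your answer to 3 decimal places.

0.222

Mean x̄ = (71 + 73 + 70 + 72 + 76 + 69 + 75 + 71)/8 = 72.1250
Deviations from mean: -1.1250, 0.8750, -2.1250, -0.1250, 3.8750, -3.1250, 2.8750, -1.1250
Numerator Σ_{t=1}^{6}(x_t−x̄)(x_{t+2}−x̄) = 9.0938
Denominator Σ(x_t−x̄)² = 40.8750
r_2 = 9.0938 / 40.8750 = 0.222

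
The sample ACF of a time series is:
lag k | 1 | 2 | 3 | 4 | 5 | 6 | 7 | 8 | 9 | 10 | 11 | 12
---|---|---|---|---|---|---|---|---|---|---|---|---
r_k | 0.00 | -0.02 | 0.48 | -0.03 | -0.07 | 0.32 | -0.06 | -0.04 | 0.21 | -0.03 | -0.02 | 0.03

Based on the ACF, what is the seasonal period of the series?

3

The largest autocorrelation is r_3 = 0.48, with weaker echoes at lags 6 (0.32) and 9 (0.21); the remaining lags stay at or below 0.03.
The dominant spike at lag 3 indicates a seasonal period of 3.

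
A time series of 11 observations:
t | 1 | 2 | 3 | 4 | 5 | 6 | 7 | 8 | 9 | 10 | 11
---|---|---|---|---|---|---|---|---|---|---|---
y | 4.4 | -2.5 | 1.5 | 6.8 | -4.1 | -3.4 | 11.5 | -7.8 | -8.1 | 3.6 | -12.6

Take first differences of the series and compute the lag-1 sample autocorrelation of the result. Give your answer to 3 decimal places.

-0.450

First differences Δy: -6.9, 4.0, 5.3, -10.9, 0.7, 14.9, -19.3, -0.3, 11.7, -16.2
Mean of differences = -1.7000
Numerator Σ(Δy_t−Δȳ)(Δy_{t+1}−Δȳ) = -528.7200
Denominator Σ(Δy_t−Δȳ)² = 1176.0200
r_1(Δy) = -528.7200 / 1176.0200 = -0.450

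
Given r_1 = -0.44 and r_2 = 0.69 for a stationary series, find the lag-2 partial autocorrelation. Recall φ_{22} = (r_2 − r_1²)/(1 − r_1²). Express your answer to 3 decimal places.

φ_{22} = (r_2 − r_1²) / (1 − r_1²)
r_1² = (-0.44)² = 0.1936
Numerator = 0.69 − 0.1936 = 0.4964; denominator = 1 − 0.1936 = 0.8064
φ_{22} = 0.4964 / 0.8064 = 0.616

0.616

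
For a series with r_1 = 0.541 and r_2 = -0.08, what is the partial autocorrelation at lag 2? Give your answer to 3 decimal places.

-0.527

φ_{22} = (r_2 − r_1²) / (1 − r_1²)
r_1² = (0.541)² = 0.292681
Numerator = -0.08 − 0.2927 = -0.3727; denominator = 1 − 0.2927 = 0.7073
φ_{22} = -0.3727 / 0.7073 = -0.527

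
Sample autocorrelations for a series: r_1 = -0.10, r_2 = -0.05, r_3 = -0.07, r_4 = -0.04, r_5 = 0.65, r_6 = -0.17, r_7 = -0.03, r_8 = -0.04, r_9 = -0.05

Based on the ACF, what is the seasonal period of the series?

The largest autocorrelation is r_5 = 0.65; the remaining lags stay at or below -0.03.
The dominant spike at lag 5 indicates a seasonal period of 5.

5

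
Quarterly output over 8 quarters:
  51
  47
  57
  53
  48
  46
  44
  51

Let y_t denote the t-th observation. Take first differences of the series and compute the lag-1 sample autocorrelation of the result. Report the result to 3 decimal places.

-0.280

First differences Δy: -4, 10, -4, -5, -2, -2, 7
Mean of differences = 0.0000
Numerator Σ(Δy_t−Δȳ)(Δy_{t+1}−Δȳ) = -60.0000
Denominator Σ(Δy_t−Δȳ)² = 214.0000
r_1(Δy) = -60.0000 / 214.0000 = -0.280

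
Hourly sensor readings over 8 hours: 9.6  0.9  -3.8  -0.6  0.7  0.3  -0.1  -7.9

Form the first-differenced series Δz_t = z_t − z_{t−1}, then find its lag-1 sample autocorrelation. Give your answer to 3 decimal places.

0.189

First differences Δz: -8.7, -4.7, 3.2, 1.3, -0.4, -0.4, -7.8
Mean of differences = -2.5000
Numerator Σ(Δz_t−Δz̄)(Δz_{t+1}−Δz̄) = 24.0200
Denominator Σ(Δz_t−Δz̄)² = 127.1200
r_1(Δz) = 24.0200 / 127.1200 = 0.189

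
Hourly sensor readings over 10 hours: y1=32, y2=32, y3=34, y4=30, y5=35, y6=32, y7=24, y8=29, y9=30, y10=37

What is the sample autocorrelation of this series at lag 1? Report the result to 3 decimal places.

0.041

Mean ȳ = (32 + 32 + 34 + 30 + 35 + 32 + 24 + 29 + 30 + 37)/10 = 31.5000
Numerator Σ_{t=1}^{9}(y_t−ȳ)(y_{t+1}−ȳ) = 4.7500
Denominator Σ(y_t−ȳ)² = 116.5000
r_1 = 4.7500 / 116.5000 = 0.041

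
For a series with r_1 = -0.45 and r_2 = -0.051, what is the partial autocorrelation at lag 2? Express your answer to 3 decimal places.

φ_{22} = (r_2 − r_1²) / (1 − r_1²)
r_1² = (-0.45)² = 0.2025
Numerator = -0.051 − 0.2025 = -0.2535; denominator = 1 − 0.2025 = 0.7975
φ_{22} = -0.2535 / 0.7975 = -0.318

-0.318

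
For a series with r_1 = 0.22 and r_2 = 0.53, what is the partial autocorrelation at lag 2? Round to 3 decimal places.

0.506

φ_{22} = (r_2 − r_1²) / (1 − r_1²)
r_1² = (0.22)² = 0.0484
Numerator = 0.53 − 0.0484 = 0.4816; denominator = 1 − 0.0484 = 0.9516
φ_{22} = 0.4816 / 0.9516 = 0.506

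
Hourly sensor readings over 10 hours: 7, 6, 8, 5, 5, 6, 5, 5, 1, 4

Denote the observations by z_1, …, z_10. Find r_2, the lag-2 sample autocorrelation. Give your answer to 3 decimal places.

0.162

Mean z̄ = (7 + 6 + 8 + 5 + 5 + 6 + 5 + 5 + 1 + 4)/10 = 5.2000
Numerator Σ_{t=1}^{8}(z_t−z̄)(z_{t+2}−z̄) = 5.1200
Denominator Σ(z_t−z̄)² = 31.6000
r_2 = 5.1200 / 31.6000 = 0.162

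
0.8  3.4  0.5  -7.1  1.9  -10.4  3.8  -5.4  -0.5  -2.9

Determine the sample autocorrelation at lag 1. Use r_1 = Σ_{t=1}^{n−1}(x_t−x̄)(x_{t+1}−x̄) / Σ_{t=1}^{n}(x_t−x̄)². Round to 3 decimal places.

-0.559

Mean x̄ = (0.8 + 3.4 + 0.5 − 7.1 + 1.9 − 10.4 + 3.8 − 5.4 − 0.5 − 2.9)/10 = -1.5900
Numerator Σ_{t=1}^{9}(x_t−x̄)(x_{t+1}−x̄) = -112.7401
Denominator Σ(x_t−x̄)² = 201.6090
r_1 = -112.7401 / 201.6090 = -0.559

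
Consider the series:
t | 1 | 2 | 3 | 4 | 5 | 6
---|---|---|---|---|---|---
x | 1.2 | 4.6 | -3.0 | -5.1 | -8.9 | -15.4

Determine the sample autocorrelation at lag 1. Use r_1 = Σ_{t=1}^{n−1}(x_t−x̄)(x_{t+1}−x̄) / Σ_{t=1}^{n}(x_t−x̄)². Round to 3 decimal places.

0.449

Mean x̄ = (1.2 + 4.6 − 3.0 − 5.1 − 8.9 − 15.4)/6 = -4.4333
Deviations from mean: 5.6333, 9.0333, 1.4333, -0.6667, -4.4667, -10.9667
Σ(x_t−x̄)(x_{t+1}−x̄) = (50.8878) + (12.9478) + (-0.9556) + (2.9778) + (48.9844) = 114.8422
Denominator Σ(x_t−x̄)² = 256.0533
r_1 = 114.8422 / 256.0533 = 0.449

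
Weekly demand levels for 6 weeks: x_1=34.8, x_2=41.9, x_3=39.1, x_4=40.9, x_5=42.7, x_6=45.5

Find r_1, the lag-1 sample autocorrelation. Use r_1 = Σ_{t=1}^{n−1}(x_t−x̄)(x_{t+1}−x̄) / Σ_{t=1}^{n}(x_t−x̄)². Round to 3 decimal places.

Mean x̄ = (34.8 + 41.9 + 39.1 + 40.9 + 42.7 + 45.5)/6 = 40.8167
Deviations from mean: -6.0167, 1.0833, -1.7167, 0.0833, 1.8833, 4.6833
Numerator Σ_{t=1}^{5}(x_t−x̄)(x_{t+1}−x̄) = 0.4564
Denominator Σ(x_t−x̄)² = 65.8083
r_1 = 0.4564 / 65.8083 = 0.007

0.007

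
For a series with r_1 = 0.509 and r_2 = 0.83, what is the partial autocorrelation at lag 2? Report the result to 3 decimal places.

0.771

φ_{22} = (r_2 − r_1²) / (1 − r_1²)
r_1² = (0.509)² = 0.259081
Numerator = 0.83 − 0.2591 = 0.5709; denominator = 1 − 0.2591 = 0.7409
φ_{22} = 0.5709 / 0.7409 = 0.771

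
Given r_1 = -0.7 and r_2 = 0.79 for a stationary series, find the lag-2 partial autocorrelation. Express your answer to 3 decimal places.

φ_{22} = (r_2 − r_1²) / (1 − r_1²)
r_1² = (-0.7)² = 0.49
Numerator = 0.79 − 0.4900 = 0.3000; denominator = 1 − 0.4900 = 0.5100
φ_{22} = 0.3000 / 0.5100 = 0.588

0.588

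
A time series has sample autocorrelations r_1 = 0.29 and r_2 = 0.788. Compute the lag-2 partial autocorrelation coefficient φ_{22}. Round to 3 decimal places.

φ_{22} = (r_2 − r_1²) / (1 − r_1²)
r_1² = (0.29)² = 0.0841
Numerator = 0.788 − 0.0841 = 0.7039; denominator = 1 − 0.0841 = 0.9159
φ_{22} = 0.7039 / 0.9159 = 0.769

0.769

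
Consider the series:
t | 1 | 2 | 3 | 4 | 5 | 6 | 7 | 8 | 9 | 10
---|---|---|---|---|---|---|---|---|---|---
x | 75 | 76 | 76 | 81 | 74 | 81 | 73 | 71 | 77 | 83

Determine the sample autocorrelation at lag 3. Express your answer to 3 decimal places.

-0.231

Mean x̄ = (75 + 76 + 76 + 81 + 74 + 81 + 73 + 71 + 77 + 83)/10 = 76.7000
Σ(x_t−x̄)(x_{t+3}−x̄) = (-7.3100) + (1.8900) + (-3.0100) + (-15.9100) + (15.3900) + (1.2900) + (-23.3100) = -30.9700
Denominator Σ(x_t−x̄)² = 134.1000
r_3 = -30.9700 / 134.1000 = -0.231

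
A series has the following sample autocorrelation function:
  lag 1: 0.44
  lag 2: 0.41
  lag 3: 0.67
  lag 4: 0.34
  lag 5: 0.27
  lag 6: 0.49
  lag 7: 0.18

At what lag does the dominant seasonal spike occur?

The largest autocorrelation is r_3 = 0.67, with a weaker echo at lag 6 (0.49); the remaining lags stay at or below 0.44. The elevated value at lag 1 (0.44), dropping to 0.41 at lag 2, reflects decaying short-term dependence rather than seasonality.
The dominant spike at lag 3 indicates a seasonal period of 3.

3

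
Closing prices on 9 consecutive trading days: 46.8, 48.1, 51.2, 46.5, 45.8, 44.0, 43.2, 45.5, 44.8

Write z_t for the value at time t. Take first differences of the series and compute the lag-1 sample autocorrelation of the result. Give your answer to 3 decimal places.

First differences Δz: 1.3, 3.1, -4.7, -0.7, -1.8, -0.8, 2.3, -0.7
Mean of differences = -0.2500
Numerator Σ(Δz_t−Δz̄)(Δz_{t+1}−Δz̄) = -8.7125
Denominator Σ(Δz_t−Δz̄)² = 43.0400
r_1(Δz) = -8.7125 / 43.0400 = -0.202

-0.202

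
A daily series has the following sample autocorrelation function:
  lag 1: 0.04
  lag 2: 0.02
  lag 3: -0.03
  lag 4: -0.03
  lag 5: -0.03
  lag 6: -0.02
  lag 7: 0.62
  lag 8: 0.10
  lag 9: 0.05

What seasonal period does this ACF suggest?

The largest autocorrelation is r_7 = 0.62; the remaining lags stay at or below 0.10.
The dominant spike at lag 7 indicates a seasonal period of 7.

7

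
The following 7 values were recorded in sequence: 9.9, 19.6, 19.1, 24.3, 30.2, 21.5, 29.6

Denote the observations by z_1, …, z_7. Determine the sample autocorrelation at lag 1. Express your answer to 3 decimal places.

Mean z̄ = (9.9 + 19.6 + 19.1 + 24.3 + 30.2 + 21.5 + 29.6)/7 = 22.0286
Deviations from mean: -12.1286, -2.4286, -2.9286, 2.2714, 8.1714, -0.5286, 7.5714
Σ(z_t−z̄)(z_{t+1}−z̄) = (29.4551) + (7.1122) + (-6.6520) + (18.5608) + (-4.3192) + (-4.0020) = 40.1549
Denominator Σ(z_t−z̄)² = 291.1143
r_1 = 40.1549 / 291.1143 = 0.138

0.138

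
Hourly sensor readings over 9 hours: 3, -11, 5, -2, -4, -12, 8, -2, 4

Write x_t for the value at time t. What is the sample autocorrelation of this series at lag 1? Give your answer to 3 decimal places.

-0.476

Mean x̄ = (3 − 11 + 5 − 2 − 4 − 12 + 8 − 2 + 4)/9 = -1.2222
Numerator Σ_{t=1}^{8}(x_t−x̄)(x_{t+1}−x̄) = -185.4938
Denominator Σ(x_t−x̄)² = 389.5556
r_1 = -185.4938 / 389.5556 = -0.476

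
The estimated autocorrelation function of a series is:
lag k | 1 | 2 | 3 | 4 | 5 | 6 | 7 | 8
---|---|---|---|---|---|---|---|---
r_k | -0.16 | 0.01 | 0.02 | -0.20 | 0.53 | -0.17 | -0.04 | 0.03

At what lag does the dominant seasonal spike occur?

The largest autocorrelation is r_5 = 0.53; the remaining lags stay at or below 0.03.
The dominant spike at lag 5 indicates a seasonal period of 5.

5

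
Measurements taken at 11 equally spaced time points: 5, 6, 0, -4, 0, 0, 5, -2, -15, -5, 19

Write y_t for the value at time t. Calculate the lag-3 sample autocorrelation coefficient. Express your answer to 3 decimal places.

-0.147

Mean ȳ = (5 + 6 + 0 − 4 + 0 + 0 + 5 − 2 − 15 − 5 + 19)/11 = 0.8182
Numerator Σ_{t=1}^{8}(y_t−ȳ)(y_{t+3}−ȳ) = -104.1901
Denominator Σ(y_t−ȳ)² = 709.6364
r_3 = -104.1901 / 709.6364 = -0.147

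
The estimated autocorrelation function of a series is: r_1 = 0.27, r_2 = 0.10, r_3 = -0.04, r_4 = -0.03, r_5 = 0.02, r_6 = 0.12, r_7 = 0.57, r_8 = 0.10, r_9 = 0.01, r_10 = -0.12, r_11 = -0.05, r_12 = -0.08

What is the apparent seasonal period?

7

The largest autocorrelation is r_7 = 0.57; the remaining lags stay at or below 0.27. The elevated value at lag 1 (0.27), dropping to 0.10 at lag 2, reflects decaying short-term dependence rather than seasonality.
The dominant spike at lag 7 indicates a seasonal period of 7.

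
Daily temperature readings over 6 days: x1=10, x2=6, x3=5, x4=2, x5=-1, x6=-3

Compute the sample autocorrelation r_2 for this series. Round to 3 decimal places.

Mean x̄ = (10 + 6 + 5 + 2 − 1 − 3)/6 = 3.1667
Deviations from mean: 6.8333, 2.8333, 1.8333, -1.1667, -4.1667, -6.1667
Numerator Σ_{t=1}^{4}(x_t−x̄)(x_{t+2}−x̄) = 8.7778
Denominator Σ(x_t−x̄)² = 114.8333
r_2 = 8.7778 / 114.8333 = 0.076

0.076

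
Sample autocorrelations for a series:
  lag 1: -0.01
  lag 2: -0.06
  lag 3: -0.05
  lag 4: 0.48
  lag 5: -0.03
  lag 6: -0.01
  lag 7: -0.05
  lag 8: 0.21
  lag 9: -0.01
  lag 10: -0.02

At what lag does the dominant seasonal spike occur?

4

The largest autocorrelation is r_4 = 0.48, with a weaker echo at lag 8 (0.21); the remaining lags stay at or below -0.01.
The dominant spike at lag 4 indicates a seasonal period of 4.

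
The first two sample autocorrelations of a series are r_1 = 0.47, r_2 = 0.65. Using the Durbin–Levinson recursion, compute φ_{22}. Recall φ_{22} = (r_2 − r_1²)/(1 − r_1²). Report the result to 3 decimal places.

φ_{22} = (r_2 − r_1²) / (1 − r_1²)
r_1² = (0.47)² = 0.2209
Numerator = 0.65 − 0.2209 = 0.4291; denominator = 1 − 0.2209 = 0.7791
φ_{22} = 0.4291 / 0.7791 = 0.551

0.551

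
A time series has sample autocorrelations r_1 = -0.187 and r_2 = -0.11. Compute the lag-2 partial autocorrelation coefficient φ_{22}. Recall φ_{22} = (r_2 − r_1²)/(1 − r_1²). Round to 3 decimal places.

φ_{22} = (r_2 − r_1²) / (1 − r_1²)
r_1² = (-0.187)² = 0.034969
Numerator = -0.11 − 0.0350 = -0.1450; denominator = 1 − 0.0350 = 0.9650
φ_{22} = -0.1450 / 0.9650 = -0.150

-0.150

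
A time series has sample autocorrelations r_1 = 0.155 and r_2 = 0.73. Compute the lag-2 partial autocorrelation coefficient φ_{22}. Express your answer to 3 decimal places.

φ_{22} = (r_2 − r_1²) / (1 − r_1²)
r_1² = (0.155)² = 0.024025
Numerator = 0.73 − 0.0240 = 0.7060; denominator = 1 − 0.0240 = 0.9760
φ_{22} = 0.7060 / 0.9760 = 0.723

0.723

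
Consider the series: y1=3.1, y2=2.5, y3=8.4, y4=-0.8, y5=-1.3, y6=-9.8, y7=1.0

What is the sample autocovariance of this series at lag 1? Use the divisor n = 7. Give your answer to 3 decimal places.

Mean ȳ = (3.1 + 2.5 + 8.4 − 0.8 − 1.3 − 9.8 + 1.0)/7 = 0.4429
Σ_{t=1}^{6}(y_t−ȳ)(y_{t+1}−ȳ) = 26.2567
γ_1 = 26.2567 / 7 = 3.751

3.751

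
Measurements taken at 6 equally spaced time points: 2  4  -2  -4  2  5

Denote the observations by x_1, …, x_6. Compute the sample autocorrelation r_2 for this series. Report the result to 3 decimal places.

-0.653

Mean x̄ = (2 + 4 − 2 − 4 + 2 + 5)/6 = 1.1667
Deviations from mean: 0.8333, 2.8333, -3.1667, -5.1667, 0.8333, 3.8333
Σ(x_t−x̄)(x_{t+2}−x̄) = (-2.6389) + (-14.6389) + (-2.6389) + (-19.8056) = -39.7222
Denominator Σ(x_t−x̄)² = 60.8333
r_2 = -39.7222 / 60.8333 = -0.653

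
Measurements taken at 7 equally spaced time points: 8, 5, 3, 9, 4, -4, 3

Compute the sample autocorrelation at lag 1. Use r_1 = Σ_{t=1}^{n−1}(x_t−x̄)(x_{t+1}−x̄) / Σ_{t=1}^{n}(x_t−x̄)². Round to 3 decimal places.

0.056

Mean x̄ = (8 + 5 + 3 + 9 + 4 − 4 + 3)/7 = 4.0000
Deviations from mean: 4.0000, 1.0000, -1.0000, 5.0000, 0.0000, -8.0000, -1.0000
Σ(x_t−x̄)(x_{t+1}−x̄) = (4.0000) + (-1.0000) + (-5.0000) + (0.0000) + (0.0000) + (8.0000) = 6.0000
Denominator Σ(x_t−x̄)² = 108.0000
r_1 = 6.0000 / 108.0000 = 0.056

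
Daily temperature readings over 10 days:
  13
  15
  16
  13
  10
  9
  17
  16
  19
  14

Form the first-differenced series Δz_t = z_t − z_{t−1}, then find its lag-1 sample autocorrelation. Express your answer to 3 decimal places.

First differences Δz: 2, 1, -3, -3, -1, 8, -1, 3, -5
Mean of differences = 0.1111
Numerator Σ(Δz_t−Δz̄)(Δz_{t+1}−Δz̄) = -23.4568
Denominator Σ(Δz_t−Δz̄)² = 122.8889
r_1(Δz) = -23.4568 / 122.8889 = -0.191

-0.191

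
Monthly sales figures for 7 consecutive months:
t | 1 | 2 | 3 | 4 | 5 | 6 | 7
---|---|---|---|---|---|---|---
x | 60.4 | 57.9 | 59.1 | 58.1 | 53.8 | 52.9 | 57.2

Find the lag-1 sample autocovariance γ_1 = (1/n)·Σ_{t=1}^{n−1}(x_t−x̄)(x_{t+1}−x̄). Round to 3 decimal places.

Mean x̄ = (60.4 + 57.9 + 59.1 + 58.1 + 53.8 + 52.9 + 57.2)/7 = 57.0571
Σ_{t=1}^{6}(x_t−x̄)(x_{t+1}−x̄) = 16.2196
γ_1 = 16.2196 / 7 = 2.317

2.317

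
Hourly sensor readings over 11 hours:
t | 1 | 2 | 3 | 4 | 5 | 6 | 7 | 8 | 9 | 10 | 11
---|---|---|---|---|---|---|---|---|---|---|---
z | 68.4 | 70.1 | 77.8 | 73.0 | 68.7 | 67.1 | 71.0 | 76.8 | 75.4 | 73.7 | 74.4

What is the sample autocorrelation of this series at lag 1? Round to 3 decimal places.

0.298

Mean z̄ = (68.4 + 70.1 + 77.8 + 73.0 + 68.7 + 67.1 + 71.0 + 76.8 + 75.4 + 73.7 + 74.4)/11 = 72.4000
Numerator Σ_{t=1}^{10}(z_t−z̄)(z_{t+1}−z̄) = 38.3700
Denominator Σ(z_t−z̄)² = 128.6000
r_1 = 38.3700 / 128.6000 = 0.298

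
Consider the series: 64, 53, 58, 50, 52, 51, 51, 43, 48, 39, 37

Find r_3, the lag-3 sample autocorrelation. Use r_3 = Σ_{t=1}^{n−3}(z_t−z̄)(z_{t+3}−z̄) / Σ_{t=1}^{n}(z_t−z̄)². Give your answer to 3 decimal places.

Mean z̄ = (64 + 53 + 58 + 50 + 52 + 51 + 51 + 43 + 48 + 39 + 37)/11 = 49.6364
Numerator Σ_{t=1}^{8}(z_t−z̄)(z_{t+3}−z̄) = 76.5124
Denominator Σ(z_t−z̄)² = 616.5455
r_3 = 76.5124 / 616.5455 = 0.124

0.124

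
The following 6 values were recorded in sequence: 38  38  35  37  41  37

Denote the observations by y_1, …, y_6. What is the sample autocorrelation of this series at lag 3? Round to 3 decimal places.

0.138

Mean ȳ = (38 + 38 + 35 + 37 + 41 + 37)/6 = 37.6667
Deviations from mean: 0.3333, 0.3333, -2.6667, -0.6667, 3.3333, -0.6667
Σ(y_t−ȳ)(y_{t+3}−ȳ) = (-0.2222) + (1.1111) + (1.7778) = 2.6667
Denominator Σ(y_t−ȳ)² = 19.3333
r_3 = 2.6667 / 19.3333 = 0.138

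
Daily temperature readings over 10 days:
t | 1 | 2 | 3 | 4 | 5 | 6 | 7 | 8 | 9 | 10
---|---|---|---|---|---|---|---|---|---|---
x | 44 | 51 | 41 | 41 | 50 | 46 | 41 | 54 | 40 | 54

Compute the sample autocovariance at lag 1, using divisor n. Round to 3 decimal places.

-16.524

Mean x̄ = (44 + 51 + 41 + 41 + 50 + 46 + 41 + 54 + 40 + 54)/10 = 46.2000
Σ_{t=1}^{9}(x_t−x̄)(x_{t+1}−x̄) = -165.2400
γ_1 = -165.2400 / 10 = -16.524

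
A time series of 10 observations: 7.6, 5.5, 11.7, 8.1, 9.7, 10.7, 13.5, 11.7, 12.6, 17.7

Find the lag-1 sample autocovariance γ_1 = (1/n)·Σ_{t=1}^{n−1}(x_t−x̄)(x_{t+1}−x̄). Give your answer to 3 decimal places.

Mean x̄ = (7.6 + 5.5 + 11.7 + 8.1 + 9.7 + 10.7 + 13.5 + 11.7 + 12.6 + 17.7)/10 = 10.8800
Σ_{t=1}^{9}(x_t−x̄)(x_{t+1}−x̄) = 29.2656
γ_1 = 29.2656 / 10 = 2.927

2.927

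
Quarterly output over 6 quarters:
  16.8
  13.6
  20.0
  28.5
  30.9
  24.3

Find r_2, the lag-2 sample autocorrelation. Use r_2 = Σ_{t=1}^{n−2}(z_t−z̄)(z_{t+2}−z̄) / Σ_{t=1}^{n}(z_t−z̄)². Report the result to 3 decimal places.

Mean z̄ = (16.8 + 13.6 + 20.0 + 28.5 + 30.9 + 24.3)/6 = 22.3500
Deviations from mean: -5.5500, -8.7500, -2.3500, 6.1500, 8.5500, 1.9500
Σ(z_t−z̄)(z_{t+2}−z̄) = (13.0425) + (-53.8125) + (-20.0925) + (11.9925) = -48.8700
Denominator Σ(z_t−z̄)² = 227.6150
r_2 = -48.8700 / 227.6150 = -0.215

-0.215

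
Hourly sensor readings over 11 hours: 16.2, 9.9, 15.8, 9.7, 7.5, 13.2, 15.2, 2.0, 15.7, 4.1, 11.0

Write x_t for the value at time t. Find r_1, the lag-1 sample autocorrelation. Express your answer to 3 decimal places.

-0.520

Mean x̄ = (16.2 + 9.9 + 15.8 + 9.7 + 7.5 + 13.2 + 15.2 + 2.0 + 15.7 + 4.1 + 11.0)/11 = 10.9364
Numerator Σ_{t=1}^{10}(x_t−x̄)(x_{t+1}−x̄) = -124.0595
Denominator Σ(x_t−x̄)² = 238.3655
r_1 = -124.0595 / 238.3655 = -0.520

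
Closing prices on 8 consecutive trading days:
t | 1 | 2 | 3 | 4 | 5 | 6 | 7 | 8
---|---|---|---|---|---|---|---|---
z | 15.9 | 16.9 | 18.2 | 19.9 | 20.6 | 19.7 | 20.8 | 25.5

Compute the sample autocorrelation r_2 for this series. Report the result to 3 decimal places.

Mean z̄ = (15.9 + 16.9 + 18.2 + 19.9 + 20.6 + 19.7 + 20.8 + 25.5)/8 = 19.6875
Σ(z_t−z̄)(z_{t+2}−z̄) = (5.6339) + (-0.5923) + (-1.3573) + (0.0027) + (1.0152) + (0.0727) = 4.7747
Denominator Σ(z_t−z̄)² = 60.2288
r_2 = 4.7747 / 60.2288 = 0.079

0.079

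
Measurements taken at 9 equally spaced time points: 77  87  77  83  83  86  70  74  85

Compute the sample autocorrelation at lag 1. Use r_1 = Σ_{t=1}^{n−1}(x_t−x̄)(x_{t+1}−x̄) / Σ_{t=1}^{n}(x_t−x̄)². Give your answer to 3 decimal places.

-0.192

Mean x̄ = (77 + 87 + 77 + 83 + 83 + 86 + 70 + 74 + 85)/9 = 80.2222
Numerator Σ_{t=1}^{8}(x_t−x̄)(x_{t+1}−x̄) = -54.0494
Denominator Σ(x_t−x̄)² = 281.5556
r_1 = -54.0494 / 281.5556 = -0.192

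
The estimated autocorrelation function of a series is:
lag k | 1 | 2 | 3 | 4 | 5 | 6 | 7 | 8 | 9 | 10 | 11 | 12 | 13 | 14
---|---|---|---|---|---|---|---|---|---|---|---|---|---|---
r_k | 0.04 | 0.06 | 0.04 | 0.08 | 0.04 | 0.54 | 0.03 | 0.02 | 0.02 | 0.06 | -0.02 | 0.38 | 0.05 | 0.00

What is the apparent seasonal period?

6

The largest autocorrelation is r_6 = 0.54, with a weaker echo at lag 12 (0.38); the remaining lags stay at or below 0.08.
The dominant spike at lag 6 indicates a seasonal period of 6.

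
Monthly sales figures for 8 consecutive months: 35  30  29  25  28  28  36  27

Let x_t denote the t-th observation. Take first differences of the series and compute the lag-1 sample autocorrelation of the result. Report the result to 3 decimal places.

-0.372

First differences Δx: -5, -1, -4, 3, 0, 8, -9
Mean of differences = -1.1429
Numerator Σ(Δx_t−Δx̄)(Δx_{t+1}−Δx̄) = -69.4490
Denominator Σ(Δx_t−Δx̄)² = 186.8571
r_1(Δx) = -69.4490 / 186.8571 = -0.372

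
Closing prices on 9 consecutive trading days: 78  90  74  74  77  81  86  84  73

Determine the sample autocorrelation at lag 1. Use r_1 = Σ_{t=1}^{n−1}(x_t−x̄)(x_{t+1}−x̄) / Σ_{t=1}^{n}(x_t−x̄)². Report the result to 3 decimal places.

Mean x̄ = (78 + 90 + 74 + 74 + 77 + 81 + 86 + 84 + 73)/9 = 79.6667
Numerator Σ_{t=1}^{8}(x_t−x̄)(x_{t+1}−x̄) = -25.1111
Denominator Σ(x_t−x̄)² = 286.0000
r_1 = -25.1111 / 286.0000 = -0.088

-0.088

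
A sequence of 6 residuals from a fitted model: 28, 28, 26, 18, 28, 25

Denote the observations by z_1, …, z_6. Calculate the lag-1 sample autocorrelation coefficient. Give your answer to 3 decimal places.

-0.215

Mean z̄ = (28 + 28 + 26 + 18 + 28 + 25)/6 = 25.5000
Σ(z_t−z̄)(z_{t+1}−z̄) = (6.2500) + (1.2500) + (-3.7500) + (-18.7500) + (-1.2500) = -16.2500
Denominator Σ(z_t−z̄)² = 75.5000
r_1 = -16.2500 / 75.5000 = -0.215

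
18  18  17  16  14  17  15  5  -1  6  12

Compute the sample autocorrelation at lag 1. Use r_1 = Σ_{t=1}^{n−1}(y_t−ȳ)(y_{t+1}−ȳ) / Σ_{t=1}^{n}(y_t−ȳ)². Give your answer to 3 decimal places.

0.664

Mean ȳ = (18 + 18 + 17 + 16 + 14 + 17 + 15 + 5 − 1 + 6 + 12)/11 = 12.4545
Numerator Σ_{t=1}^{10}(y_t−ȳ)(y_{t+1}−ȳ) = 267.2479
Denominator Σ(y_t−ȳ)² = 402.7273
r_1 = 267.2479 / 402.7273 = 0.664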